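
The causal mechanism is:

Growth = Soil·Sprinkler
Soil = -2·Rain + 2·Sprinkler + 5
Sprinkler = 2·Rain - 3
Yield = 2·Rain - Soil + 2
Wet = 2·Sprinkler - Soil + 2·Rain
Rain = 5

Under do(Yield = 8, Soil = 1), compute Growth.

Under do(Yield = 8, Soil = 1), each intervened variable's structural equation is replaced by its fixed value.
Sprinkler = 2·Rain - 3  [with Rain=5]  = 7
Growth = Soil·Sprinkler  [with Soil=1, Sprinkler=7]  = 7

7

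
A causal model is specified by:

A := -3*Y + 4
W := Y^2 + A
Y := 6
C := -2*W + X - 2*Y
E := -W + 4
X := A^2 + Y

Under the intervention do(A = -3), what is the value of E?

Under do(A=-3), the mechanism A := -3*Y + 4 is discarded; A is fixed at -3.
W = Y^2 + A  [with Y=6, A=-3]  = 33
E = -W + 4  [with W=33]  = -29

-29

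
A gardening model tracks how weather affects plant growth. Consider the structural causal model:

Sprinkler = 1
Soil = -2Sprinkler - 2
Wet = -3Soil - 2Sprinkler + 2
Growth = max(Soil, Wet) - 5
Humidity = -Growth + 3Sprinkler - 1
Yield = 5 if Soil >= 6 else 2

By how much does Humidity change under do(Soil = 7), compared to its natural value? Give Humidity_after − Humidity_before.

5

do(Soil=7) replaces the equation Soil = -2Sprinkler - 2 with the constant Soil = 7.
Wet = -3Soil - 2Sprinkler + 2  [with Soil=7, Sprinkler=1]  = -21
Growth = max(Soil, Wet) - 5  [with Soil=7, Wet=-21]  = 2
Humidity = -Growth + 3Sprinkler - 1  [with Growth=2, Sprinkler=1]  = 0
Without intervention: Soil = -2Sprinkler - 2  [with Sprinkler=1]  = -4; Wet = -3Soil - 2Sprinkler + 2  [with Soil=-4, Sprinkler=1]  = 12; Growth = max(Soil, Wet) - 5  [with Soil=-4, Wet=12]  = 7; Humidity = -Growth + 3Sprinkler - 1  [with Growth=7, Sprinkler=1]  = -5.
Change = 0 − (-5) = 5.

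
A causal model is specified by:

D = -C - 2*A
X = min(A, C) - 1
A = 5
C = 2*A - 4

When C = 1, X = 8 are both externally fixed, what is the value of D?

-11

Setting C = 1, X = 8 by intervention discards those variables' equations.
D = -C - 2*A  [with C=1, A=5]  = -11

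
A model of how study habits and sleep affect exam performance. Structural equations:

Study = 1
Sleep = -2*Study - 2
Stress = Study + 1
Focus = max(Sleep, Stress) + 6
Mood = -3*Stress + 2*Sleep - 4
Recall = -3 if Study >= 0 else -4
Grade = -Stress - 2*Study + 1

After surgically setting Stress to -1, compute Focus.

5

The intervention breaks the incoming arrows to Stress: Stress = Study + 1 no longer applies, and Stress = -1.
Sleep = -2*Study - 2  [with Study=1]  = -4
Focus = max(Sleep, Stress) + 6  [with Sleep=-4, Stress=-1]  = 5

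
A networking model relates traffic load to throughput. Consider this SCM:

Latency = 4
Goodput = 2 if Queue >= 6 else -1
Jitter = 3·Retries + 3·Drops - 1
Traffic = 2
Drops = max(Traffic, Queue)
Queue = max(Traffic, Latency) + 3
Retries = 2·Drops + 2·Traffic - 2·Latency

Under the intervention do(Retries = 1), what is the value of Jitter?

23

The intervention breaks the incoming arrows to Retries: Retries = 2·Drops + 2·Traffic - 2·Latency no longer applies, and Retries = 1.
Queue = max(Traffic, Latency) + 3  [with Traffic=2, Latency=4]  = 7
Drops = max(Traffic, Queue)  [with Traffic=2, Queue=7]  = 7
Jitter = 3·Retries + 3·Drops - 1  [with Retries=1, Drops=7]  = 23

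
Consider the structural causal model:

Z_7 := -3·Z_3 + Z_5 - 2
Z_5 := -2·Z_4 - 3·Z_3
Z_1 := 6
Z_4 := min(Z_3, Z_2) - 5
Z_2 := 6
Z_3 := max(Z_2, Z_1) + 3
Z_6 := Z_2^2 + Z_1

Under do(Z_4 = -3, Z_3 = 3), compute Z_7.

The joint intervention fixes Z_4 = -3, Z_3 = 3, removing each variable's own equation.
Z_5 = -2·Z_4 - 3·Z_3  [with Z_4=-3, Z_3=3]  = -3
Z_7 = -3·Z_3 + Z_5 - 2  [with Z_3=3, Z_5=-3]  = -14

-14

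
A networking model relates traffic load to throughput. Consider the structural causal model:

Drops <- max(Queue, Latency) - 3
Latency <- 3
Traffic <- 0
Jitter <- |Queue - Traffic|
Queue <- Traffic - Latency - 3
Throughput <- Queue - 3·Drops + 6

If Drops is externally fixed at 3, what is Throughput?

Under do(Drops=3), the mechanism Drops <- max(Queue, Latency) - 3 is discarded; Drops is fixed at 3.
Queue = Traffic - Latency - 3  [with Traffic=0, Latency=3]  = -6
Throughput = Queue - 3·Drops + 6  [with Queue=-6, Drops=3]  = -9

-9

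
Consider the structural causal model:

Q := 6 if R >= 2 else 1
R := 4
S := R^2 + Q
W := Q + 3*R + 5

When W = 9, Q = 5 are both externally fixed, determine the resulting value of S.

21

Setting W = 9, Q = 5 by intervention discards those variables' equations.
S = R^2 + Q  [with R=4, Q=5]  = 21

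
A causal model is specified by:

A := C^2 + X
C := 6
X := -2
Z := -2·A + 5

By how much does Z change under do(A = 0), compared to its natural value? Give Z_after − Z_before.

The intervention breaks the incoming arrows to A: A := C^2 + X no longer applies, and A = 0.
Z = -2·A + 5  [with A=0]  = 5
Without intervention: A = C^2 + X  [with C=6, X=-2]  = 34; Z = -2·A + 5  [with A=34]  = -63.
Change = 5 − (-63) = 68.

68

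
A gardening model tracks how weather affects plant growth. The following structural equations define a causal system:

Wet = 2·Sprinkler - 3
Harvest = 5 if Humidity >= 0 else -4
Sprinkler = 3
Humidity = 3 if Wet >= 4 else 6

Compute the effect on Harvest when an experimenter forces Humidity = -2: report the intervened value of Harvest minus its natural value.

The intervention breaks the incoming arrows to Humidity: Humidity = 3 if Wet >= 4 else 6 no longer applies, and Humidity = -2.
Harvest = 5 if Humidity >= 0 else -4  [with Humidity=-2]  = -4
Without intervention: Wet = 2·Sprinkler - 3  [with Sprinkler=3]  = 3; Humidity = 3 if Wet >= 4 else 6  [with Wet=3]  = 6; Harvest = 5 if Humidity >= 0 else -4  [with Humidity=6]  = 5.
Change = -4 − 5 = -9.

-9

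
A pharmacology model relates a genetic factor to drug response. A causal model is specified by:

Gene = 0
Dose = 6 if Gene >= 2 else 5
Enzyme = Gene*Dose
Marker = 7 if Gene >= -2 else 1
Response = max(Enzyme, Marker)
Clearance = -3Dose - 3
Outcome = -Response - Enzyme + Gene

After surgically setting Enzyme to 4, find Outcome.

-11

The intervention breaks the incoming arrows to Enzyme: Enzyme = Gene*Dose no longer applies, and Enzyme = 4.
Marker = 7 if Gene >= -2 else 1  [with Gene=0]  = 7
Response = max(Enzyme, Marker)  [with Enzyme=4, Marker=7]  = 7
Outcome = -Response - Enzyme + Gene  [with Response=7, Enzyme=4, Gene=0]  = -11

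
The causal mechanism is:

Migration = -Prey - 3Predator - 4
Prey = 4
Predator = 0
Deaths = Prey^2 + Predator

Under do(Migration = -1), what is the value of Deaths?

Under do(Migration=-1), the mechanism Migration = -Prey - 3Predator - 4 is discarded; Migration is fixed at -1.
Since Deaths is not a descendant of the intervened variable, it is unaffected.
Deaths = Prey^2 + Predator  [with Prey=4, Predator=0]  = 16

16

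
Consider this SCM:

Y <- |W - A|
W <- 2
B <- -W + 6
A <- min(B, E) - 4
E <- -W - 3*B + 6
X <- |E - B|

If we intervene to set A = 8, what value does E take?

Under do(A=8), the mechanism A <- min(B, E) - 4 is discarded; A is fixed at 8.
Since E is not a descendant of the intervened variable, it is unaffected.
B = -W + 6  [with W=2]  = 4
E = -W - 3*B + 6  [with W=2, B=4]  = -8

-8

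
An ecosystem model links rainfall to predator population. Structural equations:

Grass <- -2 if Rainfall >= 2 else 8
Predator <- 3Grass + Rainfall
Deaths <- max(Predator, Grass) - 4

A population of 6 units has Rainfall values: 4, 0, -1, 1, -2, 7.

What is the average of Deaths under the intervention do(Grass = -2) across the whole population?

-5.5

Under do(Grass=-2), Grass's equation is replaced by Grass=-2 for every unit. Per-unit Deaths: -6, -6, -6, -6, -6, -3. Mean = -5.5.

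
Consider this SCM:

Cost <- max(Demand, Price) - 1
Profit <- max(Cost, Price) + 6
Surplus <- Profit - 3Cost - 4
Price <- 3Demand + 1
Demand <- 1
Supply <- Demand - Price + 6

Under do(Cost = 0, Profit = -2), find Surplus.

-6

The joint intervention fixes Cost = 0, Profit = -2, removing each variable's own equation.
Surplus = Profit - 3Cost - 4  [with Profit=-2, Cost=0]  = -6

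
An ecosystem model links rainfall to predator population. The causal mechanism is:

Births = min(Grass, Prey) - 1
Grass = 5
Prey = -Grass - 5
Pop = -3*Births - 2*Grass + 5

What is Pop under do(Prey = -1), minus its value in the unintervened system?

-27

Under do(Prey=-1), the mechanism Prey = -Grass - 5 is discarded; Prey is fixed at -1.
Births = min(Grass, Prey) - 1  [with Grass=5, Prey=-1]  = -2
Pop = -3*Births - 2*Grass + 5  [with Births=-2, Grass=5]  = 1
Without intervention: Prey = -Grass - 5  [with Grass=5]  = -10; Births = min(Grass, Prey) - 1  [with Grass=5, Prey=-10]  = -11; Pop = -3*Births - 2*Grass + 5  [with Births=-11, Grass=5]  = 28.
Change = 1 − 28 = -27.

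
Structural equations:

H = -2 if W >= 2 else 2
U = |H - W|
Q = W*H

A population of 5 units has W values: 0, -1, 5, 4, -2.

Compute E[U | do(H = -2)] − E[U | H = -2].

-3.3

Under do(H=-2), H's equation is replaced by H=-2 for every unit. Per-unit U: 2, 1, 7, 6, 0. Mean = 3.2.
Conditioning on H=-2 selects the 2 unit(s) with W ∈ {5, 4}. Their U values: 7, 6. Mean = 6.5.
Difference = 3.2 − 6.5 = -3.3.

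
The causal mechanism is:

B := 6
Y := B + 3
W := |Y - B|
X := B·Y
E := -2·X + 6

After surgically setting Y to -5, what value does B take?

Under do(Y=-5), the mechanism Y := B + 3 is discarded; Y is fixed at -5.
B is not downstream of the intervention, so its value is determined by the original equations.

6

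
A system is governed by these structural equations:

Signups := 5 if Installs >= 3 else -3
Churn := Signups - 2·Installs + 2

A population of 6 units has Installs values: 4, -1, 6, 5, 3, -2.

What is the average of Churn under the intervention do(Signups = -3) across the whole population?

The intervention sets Signups=-3 in all 6 units regardless of Installs. Recomputing Churn per unit gives -9, 1, -13, -11, -7, 3; average -6.

-6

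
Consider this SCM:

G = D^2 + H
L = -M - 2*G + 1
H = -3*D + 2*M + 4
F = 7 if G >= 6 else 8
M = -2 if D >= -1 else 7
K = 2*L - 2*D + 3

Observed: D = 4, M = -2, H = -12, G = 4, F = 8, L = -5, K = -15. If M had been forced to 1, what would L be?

-20

Under do(M=1), the mechanism M = -2 if D >= -1 else 7 is discarded; M is fixed at 1.
H = -3*D + 2*M + 4  [with D=4, M=1]  = -6
G = D^2 + H  [with D=4, H=-6]  = 10
L = -M - 2*G + 1  [with M=1, G=10]  = -20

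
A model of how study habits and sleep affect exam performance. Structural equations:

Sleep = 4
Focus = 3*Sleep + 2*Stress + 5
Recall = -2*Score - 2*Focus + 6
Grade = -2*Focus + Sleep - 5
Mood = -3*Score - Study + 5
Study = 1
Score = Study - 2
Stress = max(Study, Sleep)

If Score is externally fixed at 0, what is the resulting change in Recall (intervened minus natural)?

-2

Under do(Score=0), the mechanism Score = Study - 2 is discarded; Score is fixed at 0.
Stress = max(Study, Sleep)  [with Study=1, Sleep=4]  = 4
Focus = 3*Sleep + 2*Stress + 5  [with Sleep=4, Stress=4]  = 25
Recall = -2*Score - 2*Focus + 6  [with Score=0, Focus=25]  = -44
Without intervention: Stress = max(Study, Sleep)  [with Study=1, Sleep=4]  = 4; Focus = 3*Sleep + 2*Stress + 5  [with Sleep=4, Stress=4]  = 25; Score = Study - 2  [with Study=1]  = -1; Recall = -2*Score - 2*Focus + 6  [with Score=-1, Focus=25]  = -42.
Change = -44 − (-42) = -2.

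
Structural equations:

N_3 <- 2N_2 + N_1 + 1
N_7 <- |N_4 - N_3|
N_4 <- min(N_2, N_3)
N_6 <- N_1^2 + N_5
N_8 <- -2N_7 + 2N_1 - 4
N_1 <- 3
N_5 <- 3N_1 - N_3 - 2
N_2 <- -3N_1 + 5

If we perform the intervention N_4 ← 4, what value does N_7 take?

8

The intervention breaks the incoming arrows to N_4: N_4 <- min(N_2, N_3) no longer applies, and N_4 = 4.
N_2 = -3N_1 + 5  [with N_1=3]  = -4
N_3 = 2N_2 + N_1 + 1  [with N_2=-4, N_1=3]  = -4
N_7 = |N_4 - N_3|  [with N_4=4, N_3=-4]  = 8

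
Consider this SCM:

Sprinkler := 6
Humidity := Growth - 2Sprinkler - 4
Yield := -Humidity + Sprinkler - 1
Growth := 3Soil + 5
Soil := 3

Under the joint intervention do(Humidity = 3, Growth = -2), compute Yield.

2

The joint intervention fixes Humidity = 3, Growth = -2, removing each variable's own equation.
Yield = -Humidity + Sprinkler - 1  [with Humidity=3, Sprinkler=6]  = 2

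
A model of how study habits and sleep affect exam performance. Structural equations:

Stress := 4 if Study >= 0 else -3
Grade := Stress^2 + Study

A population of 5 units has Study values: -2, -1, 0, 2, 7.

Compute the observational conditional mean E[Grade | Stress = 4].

19

Conditioning on Stress=4 selects the 3 unit(s) with Study ∈ {0, 2, 7}. Their Grade values: 16, 18, 23. Mean = 19.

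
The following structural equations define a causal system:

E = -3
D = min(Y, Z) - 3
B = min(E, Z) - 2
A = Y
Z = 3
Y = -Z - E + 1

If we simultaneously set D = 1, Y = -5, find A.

-5

The joint intervention fixes D = 1, Y = -5, removing each variable's own equation.
A = Y  [with Y=-5]  = -5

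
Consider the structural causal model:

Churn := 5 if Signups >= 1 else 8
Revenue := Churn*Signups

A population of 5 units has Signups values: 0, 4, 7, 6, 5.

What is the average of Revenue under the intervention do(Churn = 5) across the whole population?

22

Every unit gets Churn=5 under the intervention. Revenue values become 0, 20, 35, 30, 25; E[Revenue|do(Churn=5)] = 22.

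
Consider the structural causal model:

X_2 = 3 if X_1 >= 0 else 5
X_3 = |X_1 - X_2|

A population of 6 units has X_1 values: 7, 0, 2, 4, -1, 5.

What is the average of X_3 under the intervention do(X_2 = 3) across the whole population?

2.5

Every unit gets X_2=3 under the intervention. X_3 values become 4, 3, 1, 1, 4, 2; E[X_3|do(X_2=3)] = 2.5.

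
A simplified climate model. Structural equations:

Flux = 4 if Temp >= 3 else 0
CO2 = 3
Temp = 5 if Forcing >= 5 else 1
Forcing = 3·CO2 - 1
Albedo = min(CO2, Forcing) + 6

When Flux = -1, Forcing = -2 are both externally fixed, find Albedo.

4

Setting Flux = -1, Forcing = -2 by intervention discards those variables' equations.
Albedo = min(CO2, Forcing) + 6  [with CO2=3, Forcing=-2]  = 4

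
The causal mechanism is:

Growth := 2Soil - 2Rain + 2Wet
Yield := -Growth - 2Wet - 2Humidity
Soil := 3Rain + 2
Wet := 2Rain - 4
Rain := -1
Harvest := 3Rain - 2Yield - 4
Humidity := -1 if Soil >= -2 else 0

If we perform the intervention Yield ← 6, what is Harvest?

Intervening sets Yield = 6 and removes its equation (Yield := -Growth - 2Wet - 2Humidity).
Harvest = 3Rain - 2Yield - 4  [with Rain=-1, Yield=6]  = -19

-19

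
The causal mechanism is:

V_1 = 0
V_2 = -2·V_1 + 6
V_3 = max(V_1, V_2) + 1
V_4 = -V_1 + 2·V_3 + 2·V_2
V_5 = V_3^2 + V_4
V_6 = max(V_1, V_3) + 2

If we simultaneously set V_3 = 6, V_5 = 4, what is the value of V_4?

The joint intervention fixes V_3 = 6, V_5 = 4, removing each variable's own equation.
V_2 = -2·V_1 + 6  [with V_1=0]  = 6
V_4 = -V_1 + 2·V_3 + 2·V_2  [with V_1=0, V_3=6, V_2=6]  = 24

24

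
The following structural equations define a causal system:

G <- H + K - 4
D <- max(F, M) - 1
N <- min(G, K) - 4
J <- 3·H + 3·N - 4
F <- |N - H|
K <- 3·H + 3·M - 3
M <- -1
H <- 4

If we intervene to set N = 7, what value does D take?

2

Under do(N=7), the mechanism N <- min(G, K) - 4 is discarded; N is fixed at 7.
F = |N - H|  [with N=7, H=4]  = 3
D = max(F, M) - 1  [with F=3, M=-1]  = 2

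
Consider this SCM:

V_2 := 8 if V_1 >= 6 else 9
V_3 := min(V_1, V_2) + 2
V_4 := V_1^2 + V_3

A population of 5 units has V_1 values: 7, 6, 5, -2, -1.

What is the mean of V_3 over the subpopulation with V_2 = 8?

8.5

Conditioning on V_2=8 selects the 2 unit(s) with V_1 ∈ {7, 6}. Their V_3 values: 9, 8. Mean = 8.5.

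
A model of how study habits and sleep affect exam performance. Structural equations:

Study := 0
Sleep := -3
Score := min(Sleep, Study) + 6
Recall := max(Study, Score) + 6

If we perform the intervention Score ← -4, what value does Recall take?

6

The intervention breaks the incoming arrows to Score: Score := min(Sleep, Study) + 6 no longer applies, and Score = -4.
Recall = max(Study, Score) + 6  [with Study=0, Score=-4]  = 6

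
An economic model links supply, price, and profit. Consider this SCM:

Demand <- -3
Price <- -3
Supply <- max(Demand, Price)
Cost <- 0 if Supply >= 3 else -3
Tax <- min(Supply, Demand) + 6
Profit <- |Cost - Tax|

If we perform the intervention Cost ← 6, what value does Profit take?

Under do(Cost=6), the mechanism Cost <- 0 if Supply >= 3 else -3 is discarded; Cost is fixed at 6.
Supply = max(Demand, Price)  [with Demand=-3, Price=-3]  = -3
Tax = min(Supply, Demand) + 6  [with Supply=-3, Demand=-3]  = 3
Profit = |Cost - Tax|  [with Cost=6, Tax=3]  = 3

3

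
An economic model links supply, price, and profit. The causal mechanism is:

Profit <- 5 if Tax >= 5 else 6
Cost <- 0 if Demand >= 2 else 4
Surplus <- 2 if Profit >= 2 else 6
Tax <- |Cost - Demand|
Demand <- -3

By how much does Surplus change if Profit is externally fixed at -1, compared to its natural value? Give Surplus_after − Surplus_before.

4

Intervening sets Profit = -1 and removes its equation (Profit <- 5 if Tax >= 5 else 6).
Surplus = 2 if Profit >= 2 else 6  [with Profit=-1]  = 6
Without intervention: Cost = 0 if Demand >= 2 else 4  [with Demand=-3]  = 4; Tax = |Cost - Demand|  [with Cost=4, Demand=-3]  = 7; Profit = 5 if Tax >= 5 else 6  [with Tax=7]  = 5; Surplus = 2 if Profit >= 2 else 6  [with Profit=5]  = 2.
Change = 6 − 2 = 4.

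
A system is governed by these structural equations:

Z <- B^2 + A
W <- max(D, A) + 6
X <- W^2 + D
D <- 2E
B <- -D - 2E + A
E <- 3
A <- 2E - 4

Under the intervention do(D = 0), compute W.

8

Under do(D=0), the mechanism D <- 2E is discarded; D is fixed at 0.
A = 2E - 4  [with E=3]  = 2
W = max(D, A) + 6  [with D=0, A=2]  = 8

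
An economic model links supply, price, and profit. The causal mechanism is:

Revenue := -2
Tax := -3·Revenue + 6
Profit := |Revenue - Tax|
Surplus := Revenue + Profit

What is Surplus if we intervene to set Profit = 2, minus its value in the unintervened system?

The intervention breaks the incoming arrows to Profit: Profit := |Revenue - Tax| no longer applies, and Profit = 2.
Surplus = Revenue + Profit  [with Revenue=-2, Profit=2]  = 0
Without intervention: Tax = -3·Revenue + 6  [with Revenue=-2]  = 12; Profit = |Revenue - Tax|  [with Revenue=-2, Tax=12]  = 14; Surplus = Revenue + Profit  [with Revenue=-2, Profit=14]  = 12.
Change = 0 − 12 = -12.

-12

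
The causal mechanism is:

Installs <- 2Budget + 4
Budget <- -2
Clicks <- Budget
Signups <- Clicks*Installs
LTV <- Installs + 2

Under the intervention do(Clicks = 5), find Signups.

0

Under do(Clicks=5), the mechanism Clicks <- Budget is discarded; Clicks is fixed at 5.
Installs = 2Budget + 4  [with Budget=-2]  = 0
Signups = Clicks*Installs  [with Clicks=5, Installs=0]  = 0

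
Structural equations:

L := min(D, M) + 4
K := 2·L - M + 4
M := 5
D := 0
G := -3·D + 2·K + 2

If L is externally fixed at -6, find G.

-24

do(L=-6) replaces the equation L := min(D, M) + 4 with the constant L = -6.
K = 2·L - M + 4  [with L=-6, M=5]  = -13
G = -3·D + 2·K + 2  [with D=0, K=-13]  = -24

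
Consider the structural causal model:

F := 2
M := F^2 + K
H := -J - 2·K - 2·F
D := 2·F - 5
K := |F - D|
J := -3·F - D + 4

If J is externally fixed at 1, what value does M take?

Intervening sets J = 1 and removes its equation (J := -3·F - D + 4).
No directed path runs from J to M, so M keeps its natural value.
D = 2·F - 5  [with F=2]  = -1
K = |F - D|  [with F=2, D=-1]  = 3
M = F^2 + K  [with F=2, K=3]  = 7

7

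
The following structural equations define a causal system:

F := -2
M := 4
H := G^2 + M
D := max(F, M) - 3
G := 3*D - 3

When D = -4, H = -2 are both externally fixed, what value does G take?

The joint intervention fixes D = -4, H = -2, removing each variable's own equation.
G = 3*D - 3  [with D=-4]  = -15

-15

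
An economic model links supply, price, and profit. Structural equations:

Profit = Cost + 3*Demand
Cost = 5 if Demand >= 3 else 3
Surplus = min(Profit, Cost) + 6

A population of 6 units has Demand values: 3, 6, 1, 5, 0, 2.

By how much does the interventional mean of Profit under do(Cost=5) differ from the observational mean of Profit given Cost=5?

Every unit gets Cost=5 under the intervention. Profit values become 14, 23, 8, 20, 5, 11; E[Profit|do(Cost=5)] = 13.5.
Conditioning on Cost=5 selects the 3 unit(s) with Demand ∈ {3, 6, 5}. Their Profit values: 14, 23, 20. Mean = 19.
Difference = 13.5 − 19 = -5.5.

-5.5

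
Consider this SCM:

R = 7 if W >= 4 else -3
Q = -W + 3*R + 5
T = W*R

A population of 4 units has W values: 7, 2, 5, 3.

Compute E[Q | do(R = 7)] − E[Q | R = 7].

do(R=7) breaks R's dependence on W. With R=7 fixed, Q across the units is 19, 24, 21, 23, mean 21.75.
Observing R=7 restricts to units where R's equation naturally yields 7: W ∈ {7, 5}. In that subpopulation Q = 19, 21, mean 20.
Difference = 21.75 − 20 = 1.75.

1.75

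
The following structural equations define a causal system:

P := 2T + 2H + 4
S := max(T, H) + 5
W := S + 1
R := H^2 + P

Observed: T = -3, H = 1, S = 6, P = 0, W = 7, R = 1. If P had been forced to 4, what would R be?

5

Under do(P=4), the mechanism P := 2T + 2H + 4 is discarded; P is fixed at 4.
R = H^2 + P  [with H=1, P=4]  = 5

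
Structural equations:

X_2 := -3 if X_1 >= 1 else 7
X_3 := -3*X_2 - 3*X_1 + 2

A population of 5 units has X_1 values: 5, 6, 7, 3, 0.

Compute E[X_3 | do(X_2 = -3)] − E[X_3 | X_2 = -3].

3.15

Under do(X_2=-3), X_2's equation is replaced by X_2=-3 for every unit. Per-unit X_3: -4, -7, -10, 2, 11. Mean = -1.6.
Conditioning on X_2=-3 selects the 4 unit(s) with X_1 ∈ {5, 6, 7, 3}. Their X_3 values: -4, -7, -10, 2. Mean = -4.75.
Difference = -1.6 − (-4.75) = 3.15.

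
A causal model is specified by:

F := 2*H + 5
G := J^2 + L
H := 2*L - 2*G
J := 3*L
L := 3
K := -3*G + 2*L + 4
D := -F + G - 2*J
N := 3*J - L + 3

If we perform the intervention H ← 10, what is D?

Under do(H=10), the mechanism H := 2*L - 2*G is discarded; H is fixed at 10.
J = 3*L  [with L=3]  = 9
G = J^2 + L  [with J=9, L=3]  = 84
F = 2*H + 5  [with H=10]  = 25
D = -F + G - 2*J  [with F=25, G=84, J=9]  = 41

41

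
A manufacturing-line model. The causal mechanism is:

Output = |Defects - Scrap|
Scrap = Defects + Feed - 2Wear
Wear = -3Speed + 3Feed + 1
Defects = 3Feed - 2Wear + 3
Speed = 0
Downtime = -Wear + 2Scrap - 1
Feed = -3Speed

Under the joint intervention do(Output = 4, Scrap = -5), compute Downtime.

Setting Output = 4, Scrap = -5 by intervention discards those variables' equations.
Feed = -3Speed  [with Speed=0]  = 0
Wear = -3Speed + 3Feed + 1  [with Speed=0, Feed=0]  = 1
Downtime = -Wear + 2Scrap - 1  [with Wear=1, Scrap=-5]  = -12

-12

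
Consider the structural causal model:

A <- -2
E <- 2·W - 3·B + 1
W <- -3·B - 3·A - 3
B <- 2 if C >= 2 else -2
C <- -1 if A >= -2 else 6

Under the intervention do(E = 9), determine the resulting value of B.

do(E=9) replaces the equation E <- 2·W - 3·B + 1 with the constant E = 9.
B is not downstream of the intervention, so its value is determined by the original equations.
C = -1 if A >= -2 else 6  [with A=-2]  = -1
B = 2 if C >= 2 else -2  [with C=-1]  = -2

-2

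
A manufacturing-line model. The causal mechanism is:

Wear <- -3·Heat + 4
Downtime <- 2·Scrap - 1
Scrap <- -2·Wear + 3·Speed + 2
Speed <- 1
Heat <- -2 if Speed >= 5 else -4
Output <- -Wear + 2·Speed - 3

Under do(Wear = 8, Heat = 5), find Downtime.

-23

Setting Wear = 8, Heat = 5 by intervention discards those variables' equations.
Scrap = -2·Wear + 3·Speed + 2  [with Wear=8, Speed=1]  = -11
Downtime = 2·Scrap - 1  [with Scrap=-11]  = -23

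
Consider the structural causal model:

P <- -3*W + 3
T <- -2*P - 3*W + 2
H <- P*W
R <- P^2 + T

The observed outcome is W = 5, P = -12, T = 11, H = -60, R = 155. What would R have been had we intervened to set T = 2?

do(T=2) replaces the equation T <- -2*P - 3*W + 2 with the constant T = 2.
P = -3*W + 3  [with W=5]  = -12
R = P^2 + T  [with P=-12, T=2]  = 146

146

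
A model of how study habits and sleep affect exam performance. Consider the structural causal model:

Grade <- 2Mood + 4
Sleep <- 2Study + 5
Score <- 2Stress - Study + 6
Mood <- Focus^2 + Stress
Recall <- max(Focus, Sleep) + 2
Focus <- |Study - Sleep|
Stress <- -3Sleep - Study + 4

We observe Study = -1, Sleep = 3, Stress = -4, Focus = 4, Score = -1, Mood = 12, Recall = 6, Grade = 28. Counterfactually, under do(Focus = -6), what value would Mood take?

Under do(Focus=-6), the mechanism Focus <- |Study - Sleep| is discarded; Focus is fixed at -6.
Sleep = 2Study + 5  [with Study=-1]  = 3
Stress = -3Sleep - Study + 4  [with Sleep=3, Study=-1]  = -4
Mood = Focus^2 + Stress  [with Focus=-6, Stress=-4]  = 32

32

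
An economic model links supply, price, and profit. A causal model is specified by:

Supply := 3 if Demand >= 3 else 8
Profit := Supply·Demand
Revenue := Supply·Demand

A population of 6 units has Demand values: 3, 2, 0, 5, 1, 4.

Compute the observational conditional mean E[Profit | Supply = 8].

8

Conditioning on Supply=8 selects the 3 unit(s) with Demand ∈ {2, 0, 1}. Their Profit values: 16, 0, 8. Mean = 8.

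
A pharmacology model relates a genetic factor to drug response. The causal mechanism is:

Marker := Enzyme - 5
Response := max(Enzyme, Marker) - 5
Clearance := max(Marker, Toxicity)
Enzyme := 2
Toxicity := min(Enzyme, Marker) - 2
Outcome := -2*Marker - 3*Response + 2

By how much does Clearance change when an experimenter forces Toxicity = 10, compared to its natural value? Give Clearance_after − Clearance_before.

Intervening sets Toxicity = 10 and removes its equation (Toxicity := min(Enzyme, Marker) - 2).
Marker = Enzyme - 5  [with Enzyme=2]  = -3
Clearance = max(Marker, Toxicity)  [with Marker=-3, Toxicity=10]  = 10
Without intervention: Marker = Enzyme - 5  [with Enzyme=2]  = -3; Toxicity = min(Enzyme, Marker) - 2  [with Enzyme=2, Marker=-3]  = -5; Clearance = max(Marker, Toxicity)  [with Marker=-3, Toxicity=-5]  = -3.
Change = 10 − (-3) = 13.

13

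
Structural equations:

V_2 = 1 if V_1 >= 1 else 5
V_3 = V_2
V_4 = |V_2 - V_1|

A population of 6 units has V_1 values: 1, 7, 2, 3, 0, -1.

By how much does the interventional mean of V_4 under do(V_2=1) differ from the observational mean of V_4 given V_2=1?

Under do(V_2=1), V_2's equation is replaced by V_2=1 for every unit. Per-unit V_4: 0, 6, 1, 2, 1, 2. Mean = 2.
Observing V_2=1 restricts to units where V_2's equation naturally yields 1: V_1 ∈ {1, 7, 2, 3}. In that subpopulation V_4 = 0, 6, 1, 2, mean 2.25.
Difference = 2 − 2.25 = -0.25.

-0.25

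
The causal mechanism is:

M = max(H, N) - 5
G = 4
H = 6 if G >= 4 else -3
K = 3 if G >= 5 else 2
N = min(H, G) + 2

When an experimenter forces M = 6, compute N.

6

do(M=6) replaces the equation M = max(H, N) - 5 with the constant M = 6.
N is not downstream of the intervention, so its value is determined by the original equations.
H = 6 if G >= 4 else -3  [with G=4]  = 6
N = min(H, G) + 2  [with H=6, G=4]  = 6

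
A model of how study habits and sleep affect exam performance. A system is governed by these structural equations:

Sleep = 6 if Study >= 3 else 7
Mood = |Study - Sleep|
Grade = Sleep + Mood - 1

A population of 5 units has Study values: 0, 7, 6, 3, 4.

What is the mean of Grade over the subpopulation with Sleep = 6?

6.5

Conditioning on Sleep=6 selects the 4 unit(s) with Study ∈ {7, 6, 3, 4}. Their Grade values: 6, 5, 8, 7. Mean = 6.5.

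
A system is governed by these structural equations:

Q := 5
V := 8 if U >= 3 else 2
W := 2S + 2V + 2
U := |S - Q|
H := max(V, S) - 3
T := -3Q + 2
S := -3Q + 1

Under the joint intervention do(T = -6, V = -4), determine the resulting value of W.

Setting T = -6, V = -4 by intervention discards those variables' equations.
S = -3Q + 1  [with Q=5]  = -14
W = 2S + 2V + 2  [with S=-14, V=-4]  = -34

-34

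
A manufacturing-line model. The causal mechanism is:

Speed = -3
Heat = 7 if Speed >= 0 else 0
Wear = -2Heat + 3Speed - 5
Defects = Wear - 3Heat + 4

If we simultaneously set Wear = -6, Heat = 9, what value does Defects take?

The joint intervention fixes Wear = -6, Heat = 9, removing each variable's own equation.
Defects = Wear - 3Heat + 4  [with Wear=-6, Heat=9]  = -29

-29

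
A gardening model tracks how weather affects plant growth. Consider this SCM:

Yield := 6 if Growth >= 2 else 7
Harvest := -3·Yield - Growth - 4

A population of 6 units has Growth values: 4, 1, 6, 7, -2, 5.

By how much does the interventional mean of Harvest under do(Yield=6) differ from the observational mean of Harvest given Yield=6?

The intervention sets Yield=6 in all 6 units regardless of Growth. Recomputing Harvest per unit gives -26, -23, -28, -29, -20, -27; average -25.5.
E[Harvest|Yield=6] averages over only the 4 units with Yield=6 (Growth = 4, 6, 7, 5): Harvest = -26, -28, -29, -27, mean -27.5.
Difference = -25.5 − (-27.5) = 2.

2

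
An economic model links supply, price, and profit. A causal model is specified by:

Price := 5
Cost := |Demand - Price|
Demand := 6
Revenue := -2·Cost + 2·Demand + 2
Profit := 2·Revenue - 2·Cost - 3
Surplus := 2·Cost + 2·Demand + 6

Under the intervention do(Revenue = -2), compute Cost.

Under do(Revenue=-2), the mechanism Revenue := -2·Cost + 2·Demand + 2 is discarded; Revenue is fixed at -2.
Since Cost is not a descendant of the intervened variable, it is unaffected.
Cost = |Demand - Price|  [with Demand=6, Price=5]  = 1

1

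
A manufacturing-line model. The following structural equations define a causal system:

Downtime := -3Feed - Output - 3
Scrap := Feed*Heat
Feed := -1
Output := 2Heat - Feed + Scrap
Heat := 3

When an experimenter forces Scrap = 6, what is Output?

The intervention breaks the incoming arrows to Scrap: Scrap := Feed*Heat no longer applies, and Scrap = 6.
Output = 2Heat - Feed + Scrap  [with Heat=3, Feed=-1, Scrap=6]  = 13

13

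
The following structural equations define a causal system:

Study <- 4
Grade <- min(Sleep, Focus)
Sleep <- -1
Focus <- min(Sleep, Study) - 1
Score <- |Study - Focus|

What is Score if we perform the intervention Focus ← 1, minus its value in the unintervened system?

-3

The intervention breaks the incoming arrows to Focus: Focus <- min(Sleep, Study) - 1 no longer applies, and Focus = 1.
Score = |Study - Focus|  [with Study=4, Focus=1]  = 3
Without intervention: Focus = min(Sleep, Study) - 1  [with Sleep=-1, Study=4]  = -2; Score = |Study - Focus|  [with Study=4, Focus=-2]  = 6.
Change = 3 − 6 = -3.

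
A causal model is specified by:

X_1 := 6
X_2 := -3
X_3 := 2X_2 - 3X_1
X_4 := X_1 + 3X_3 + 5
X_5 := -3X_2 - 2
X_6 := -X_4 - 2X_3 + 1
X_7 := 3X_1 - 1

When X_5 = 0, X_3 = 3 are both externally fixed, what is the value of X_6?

The joint intervention fixes X_5 = 0, X_3 = 3, removing each variable's own equation.
X_4 = X_1 + 3X_3 + 5  [with X_1=6, X_3=3]  = 20
X_6 = -X_4 - 2X_3 + 1  [with X_4=20, X_3=3]  = -25

-25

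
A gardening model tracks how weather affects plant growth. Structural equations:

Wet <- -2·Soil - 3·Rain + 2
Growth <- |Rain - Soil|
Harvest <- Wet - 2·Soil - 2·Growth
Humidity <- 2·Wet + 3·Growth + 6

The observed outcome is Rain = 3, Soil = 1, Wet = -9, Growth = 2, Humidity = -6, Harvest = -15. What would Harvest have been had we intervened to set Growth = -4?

-3

Under do(Growth=-4), the mechanism Growth <- |Rain - Soil| is discarded; Growth is fixed at -4.
Wet = -2·Soil - 3·Rain + 2  [with Soil=1, Rain=3]  = -9
Harvest = Wet - 2·Soil - 2·Growth  [with Wet=-9, Soil=1, Growth=-4]  = -3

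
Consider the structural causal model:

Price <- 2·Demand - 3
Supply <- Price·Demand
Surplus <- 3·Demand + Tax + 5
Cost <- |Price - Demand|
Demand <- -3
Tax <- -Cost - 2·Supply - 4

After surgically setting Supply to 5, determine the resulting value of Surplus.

-24

The intervention breaks the incoming arrows to Supply: Supply <- Price·Demand no longer applies, and Supply = 5.
Price = 2·Demand - 3  [with Demand=-3]  = -9
Cost = |Price - Demand|  [with Price=-9, Demand=-3]  = 6
Tax = -Cost - 2·Supply - 4  [with Cost=6, Supply=5]  = -20
Surplus = 3·Demand + Tax + 5  [with Demand=-3, Tax=-20]  = -24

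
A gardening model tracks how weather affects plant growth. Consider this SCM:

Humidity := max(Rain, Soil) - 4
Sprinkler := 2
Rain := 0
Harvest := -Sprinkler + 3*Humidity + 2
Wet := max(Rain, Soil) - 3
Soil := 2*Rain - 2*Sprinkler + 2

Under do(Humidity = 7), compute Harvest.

21

The intervention breaks the incoming arrows to Humidity: Humidity := max(Rain, Soil) - 4 no longer applies, and Humidity = 7.
Harvest = -Sprinkler + 3*Humidity + 2  [with Sprinkler=2, Humidity=7]  = 21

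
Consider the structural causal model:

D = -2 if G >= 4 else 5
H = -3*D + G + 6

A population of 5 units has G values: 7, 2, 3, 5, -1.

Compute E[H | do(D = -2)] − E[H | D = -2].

-2.8

do(D=-2) breaks D's dependence on G. With D=-2 fixed, H across the units is 19, 14, 15, 17, 11, mean 15.2.
Conditioning on D=-2 selects the 2 unit(s) with G ∈ {7, 5}. Their H values: 19, 17. Mean = 18.
Difference = 15.2 − 18 = -2.8.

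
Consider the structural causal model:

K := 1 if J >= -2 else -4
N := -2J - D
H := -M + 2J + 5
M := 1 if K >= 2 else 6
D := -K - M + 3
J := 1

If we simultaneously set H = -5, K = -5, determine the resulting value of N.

-4

The joint intervention fixes H = -5, K = -5, removing each variable's own equation.
M = 1 if K >= 2 else 6  [with K=-5]  = 6
D = -K - M + 3  [with K=-5, M=6]  = 2
N = -2J - D  [with J=1, D=2]  = -4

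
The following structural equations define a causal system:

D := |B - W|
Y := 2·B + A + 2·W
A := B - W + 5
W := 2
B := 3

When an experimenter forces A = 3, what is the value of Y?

13

do(A=3) replaces the equation A := B - W + 5 with the constant A = 3.
Y = 2·B + A + 2·W  [with B=3, A=3, W=2]  = 13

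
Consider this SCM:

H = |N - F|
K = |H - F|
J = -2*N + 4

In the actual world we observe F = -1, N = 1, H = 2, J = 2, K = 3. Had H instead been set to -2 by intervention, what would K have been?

1

do(H=-2) replaces the equation H = |N - F| with the constant H = -2.
K = |H - F|  [with H=-2, F=-1]  = 1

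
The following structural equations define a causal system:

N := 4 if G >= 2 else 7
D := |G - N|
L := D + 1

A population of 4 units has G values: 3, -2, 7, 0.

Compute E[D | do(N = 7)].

Every unit gets N=7 under the intervention. D values become 4, 9, 0, 7; E[D|do(N=7)] = 5.

5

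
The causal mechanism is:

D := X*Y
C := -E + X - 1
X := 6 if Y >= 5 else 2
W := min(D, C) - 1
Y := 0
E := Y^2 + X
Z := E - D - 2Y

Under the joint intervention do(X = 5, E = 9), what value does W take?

Under do(X = 5, E = 9), each intervened variable's structural equation is replaced by its fixed value.
D = X*Y  [with X=5, Y=0]  = 0
C = -E + X - 1  [with E=9, X=5]  = -5
W = min(D, C) - 1  [with D=0, C=-5]  = -6

-6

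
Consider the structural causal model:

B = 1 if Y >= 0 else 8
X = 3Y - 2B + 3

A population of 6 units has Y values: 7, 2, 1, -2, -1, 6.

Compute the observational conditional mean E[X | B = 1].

E[X|B=1] averages over only the 4 units with B=1 (Y = 7, 2, 1, 6): X = 22, 7, 4, 19, mean 13.

13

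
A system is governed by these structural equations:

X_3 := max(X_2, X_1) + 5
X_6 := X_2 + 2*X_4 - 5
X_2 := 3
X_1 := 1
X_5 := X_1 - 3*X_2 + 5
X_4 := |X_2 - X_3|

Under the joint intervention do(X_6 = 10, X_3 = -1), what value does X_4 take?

4

Under do(X_6 = 10, X_3 = -1), each intervened variable's structural equation is replaced by its fixed value.
X_4 = |X_2 - X_3|  [with X_2=3, X_3=-1]  = 4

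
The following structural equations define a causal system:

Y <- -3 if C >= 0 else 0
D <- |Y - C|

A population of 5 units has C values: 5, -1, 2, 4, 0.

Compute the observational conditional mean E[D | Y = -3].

5.75

Observing Y=-3 restricts to units where Y's equation naturally yields -3: C ∈ {5, 2, 4, 0}. In that subpopulation D = 8, 5, 7, 3, mean 5.75.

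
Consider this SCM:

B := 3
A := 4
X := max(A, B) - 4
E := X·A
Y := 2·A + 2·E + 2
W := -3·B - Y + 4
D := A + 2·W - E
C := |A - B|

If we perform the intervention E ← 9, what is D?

The intervention breaks the incoming arrows to E: E := X·A no longer applies, and E = 9.
Y = 2·A + 2·E + 2  [with A=4, E=9]  = 28
W = -3·B - Y + 4  [with B=3, Y=28]  = -33
D = A + 2·W - E  [with A=4, W=-33, E=9]  = -71

-71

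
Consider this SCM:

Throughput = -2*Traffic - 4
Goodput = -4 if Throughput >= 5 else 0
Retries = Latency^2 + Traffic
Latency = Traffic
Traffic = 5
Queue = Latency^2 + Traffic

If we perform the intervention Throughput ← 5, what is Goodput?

The intervention breaks the incoming arrows to Throughput: Throughput = -2*Traffic - 4 no longer applies, and Throughput = 5.
Goodput = -4 if Throughput >= 5 else 0  [with Throughput=5]  = -4

-4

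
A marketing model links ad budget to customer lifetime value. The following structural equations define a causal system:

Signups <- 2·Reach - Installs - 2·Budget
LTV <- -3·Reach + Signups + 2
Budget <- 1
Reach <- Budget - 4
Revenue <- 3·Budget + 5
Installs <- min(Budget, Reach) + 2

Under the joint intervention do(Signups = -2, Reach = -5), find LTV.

The joint intervention fixes Signups = -2, Reach = -5, removing each variable's own equation.
LTV = -3·Reach + Signups + 2  [with Reach=-5, Signups=-2]  = 15

15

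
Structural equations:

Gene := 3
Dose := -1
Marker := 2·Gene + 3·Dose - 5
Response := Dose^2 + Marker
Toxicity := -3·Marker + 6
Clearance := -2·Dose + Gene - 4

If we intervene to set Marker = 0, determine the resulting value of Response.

1

The intervention breaks the incoming arrows to Marker: Marker := 2·Gene + 3·Dose - 5 no longer applies, and Marker = 0.
Response = Dose^2 + Marker  [with Dose=-1, Marker=0]  = 1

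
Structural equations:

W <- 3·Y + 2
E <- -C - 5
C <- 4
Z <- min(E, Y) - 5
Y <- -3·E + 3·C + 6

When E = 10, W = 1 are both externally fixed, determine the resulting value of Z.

Setting E = 10, W = 1 by intervention discards those variables' equations.
Y = -3·E + 3·C + 6  [with E=10, C=4]  = -12
Z = min(E, Y) - 5  [with E=10, Y=-12]  = -17

-17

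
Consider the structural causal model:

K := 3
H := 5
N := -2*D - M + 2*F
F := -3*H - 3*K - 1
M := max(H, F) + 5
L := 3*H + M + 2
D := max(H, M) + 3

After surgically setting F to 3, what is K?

3

Under do(F=3), the mechanism F := -3*H - 3*K - 1 is discarded; F is fixed at 3.
K is not downstream of the intervention, so its value is determined by the original equations.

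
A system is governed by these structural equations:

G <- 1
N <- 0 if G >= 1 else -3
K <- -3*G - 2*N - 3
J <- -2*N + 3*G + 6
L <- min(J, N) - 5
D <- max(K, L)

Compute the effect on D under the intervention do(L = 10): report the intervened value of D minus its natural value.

The intervention breaks the incoming arrows to L: L <- min(J, N) - 5 no longer applies, and L = 10.
N = 0 if G >= 1 else -3  [with G=1]  = 0
K = -3*G - 2*N - 3  [with G=1, N=0]  = -6
D = max(K, L)  [with K=-6, L=10]  = 10
Without intervention: N = 0 if G >= 1 else -3  [with G=1]  = 0; K = -3*G - 2*N - 3  [with G=1, N=0]  = -6; J = -2*N + 3*G + 6  [with N=0, G=1]  = 9; L = min(J, N) - 5  [with J=9, N=0]  = -5; D = max(K, L)  [with K=-6, L=-5]  = -5.
Change = 10 − (-5) = 15.

15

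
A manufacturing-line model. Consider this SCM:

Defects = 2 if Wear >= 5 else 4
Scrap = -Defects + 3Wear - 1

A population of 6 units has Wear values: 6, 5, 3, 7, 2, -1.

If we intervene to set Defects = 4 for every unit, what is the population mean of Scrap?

do(Defects=4) breaks Defects's dependence on Wear. With Defects=4 fixed, Scrap across the units is 13, 10, 4, 16, 1, -8, mean 6.

6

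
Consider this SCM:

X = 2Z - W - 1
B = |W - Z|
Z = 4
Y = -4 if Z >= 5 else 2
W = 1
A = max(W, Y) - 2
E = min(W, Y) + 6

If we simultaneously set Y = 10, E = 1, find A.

8

The joint intervention fixes Y = 10, E = 1, removing each variable's own equation.
A = max(W, Y) - 2  [with W=1, Y=10]  = 8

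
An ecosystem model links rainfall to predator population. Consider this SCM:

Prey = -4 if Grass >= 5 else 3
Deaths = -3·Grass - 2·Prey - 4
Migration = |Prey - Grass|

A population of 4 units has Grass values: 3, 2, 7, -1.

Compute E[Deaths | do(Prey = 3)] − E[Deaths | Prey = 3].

do(Prey=3) breaks Prey's dependence on Grass. With Prey=3 fixed, Deaths across the units is -19, -16, -31, -7, mean -18.25.
Conditioning on Prey=3 selects the 3 unit(s) with Grass ∈ {3, 2, -1}. Their Deaths values: -19, -16, -7. Mean = -14.
Difference = -18.25 − (-14) = -4.25.

-4.25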